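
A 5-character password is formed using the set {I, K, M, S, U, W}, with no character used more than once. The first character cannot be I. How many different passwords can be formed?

The first character has 6−1 = 5 choices (anything except I).
The remaining 4 characters are filled from the other 5 symbols without repetition: 5 × 4 × 3 × 2 = 120.
Total: 5 × 120 = 600.

600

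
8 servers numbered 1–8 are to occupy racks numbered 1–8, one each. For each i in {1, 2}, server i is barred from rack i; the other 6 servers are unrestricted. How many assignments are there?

Let Aᵢ (for i ∈ {1, 2}) be the placements that put server i in its forbidden rack. Any j of these fix j positions, leaving (8−j)! ways to fill the rest, and there are C(2,j) ways to pick which j.
By inclusion–exclusion, the number of valid placements is Σ_{j=0}^{2} (−1)^j C(2,j)·(8−j)!.
Computing: 40320 − 10080 + 720 = 30960.

30960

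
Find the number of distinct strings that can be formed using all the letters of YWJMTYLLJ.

45360

The 9 letters of YWJMTYLLJ have repeats: J appearing twice, L appearing twice, and Y appearing twice.
The number of distinct arrangements is 9!/(2!·2!·2!) = 362880/8 = 45360.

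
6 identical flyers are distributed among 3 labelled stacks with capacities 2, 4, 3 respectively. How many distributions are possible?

Ignoring the caps, the number of non-negative solutions to x_1+…+x_3 = 6 is C(8,2) = 28.
Subtract solutions that violate a single cap (substitute x_i' = x_i − (cap_i+1)): x_1 ≥ 3 gives C(5,2) = 10; x_2 ≥ 5 gives C(3,2) = 3; x_3 ≥ 4 gives C(4,2) = 6. Together 19.
No two caps can be exceeded simultaneously, so the pair terms are all 0.
By inclusion–exclusion the count is 28 − 19 + 0 = 9.

9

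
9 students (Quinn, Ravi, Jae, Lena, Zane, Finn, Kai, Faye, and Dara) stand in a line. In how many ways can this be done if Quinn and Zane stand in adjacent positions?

Treat {Quinn, Zane} as a single unit. There are 8 units to order, and the pair itself can be ordered 2 ways.
So the count is 2·(8)! = 80640.

80640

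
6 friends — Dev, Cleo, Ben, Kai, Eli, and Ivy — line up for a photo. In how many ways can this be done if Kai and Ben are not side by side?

There are 6! = 720 arrangements in all. If Kai and Ben are adjacent, merging them into one block gives 2·(5)! = 240 arrangements.
So 720 − 240 = 480 arrangements keep them apart.

480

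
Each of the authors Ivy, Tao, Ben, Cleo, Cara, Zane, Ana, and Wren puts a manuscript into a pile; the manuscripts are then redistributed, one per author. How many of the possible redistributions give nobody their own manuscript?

14833

Count assignments avoiding every fixed point. For any j of the 8 authors fixed to their own manuscript, the other 8−j can be arranged in (8−j)! ways.
By inclusion–exclusion this is Σ_{j=0}^{8} (−1)^j C(8,j)·(8−j)!.
Computing: 40320 − 40320 + 20160 − 6720 + 1680 − 336 + 56 − 8 + 1 = 14833.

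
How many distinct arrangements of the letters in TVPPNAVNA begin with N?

With the first slot taken by N, it remains to arrange the other 8 letters (TVPPAVNA).
Those 8 letters have A appearing twice, P appearing twice, and V appearing twice, giving (8)!/(2!·2!·2!) = 5040.

5040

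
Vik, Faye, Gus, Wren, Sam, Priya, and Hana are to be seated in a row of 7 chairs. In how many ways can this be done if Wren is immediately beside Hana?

1440

Place the 5 others and the Wren-Hana pair as 6 objects in a line; the pair has 2 internal arrangements.
So the count is 2·(6)! = 1440.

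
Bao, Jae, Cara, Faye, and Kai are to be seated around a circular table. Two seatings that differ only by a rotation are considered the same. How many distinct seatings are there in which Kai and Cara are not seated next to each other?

Without the restriction there are (4)! = 24 seatings.
Seatings with Kai beside Cara: treat them as a block with 2 internal orders, giving 2 × (3)! = 12.
Subtracting, 24 − 12 = 12.

12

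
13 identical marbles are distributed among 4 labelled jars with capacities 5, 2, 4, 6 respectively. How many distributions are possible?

Ignoring the caps, the number of non-negative solutions to x_1+…+x_4 = 13 is C(16,3) = 560.
Subtract solutions that violate a single cap (substitute x_i' = x_i − (cap_i+1)): x_1 ≥ 6 gives C(10,3) = 120; x_2 ≥ 3 gives C(13,3) = 286; x_3 ≥ 5 gives C(11,3) = 165; x_4 ≥ 7 gives C(9,3) = 84. Together 655.
Add back pairs where two caps are both exceeded: 35 + 10 + 1 + 56 + 20 + 4 = 126.
By inclusion–exclusion the count is 560 − 655 + 126 = 31.

31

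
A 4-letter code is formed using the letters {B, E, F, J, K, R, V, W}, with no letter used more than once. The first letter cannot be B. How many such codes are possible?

The first letter has 8−1 = 7 choices (anything except B).
The remaining 3 letters are filled from the other 7 symbols without repetition: 7 × 6 × 5 = 210.
Total: 7 × 210 = 1470.

1470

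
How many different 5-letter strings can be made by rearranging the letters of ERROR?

The 5 letters of ERROR have repeats: R appearing 3 times.
So there are 5! / (3!) = 20 distinguishable arrangements.

20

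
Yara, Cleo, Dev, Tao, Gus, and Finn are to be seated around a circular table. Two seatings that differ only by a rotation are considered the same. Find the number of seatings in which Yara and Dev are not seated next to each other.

All circular seatings of 6 people number (5)! = 120.
Seatings with Yara beside Dev: treat them as a block with 2 internal orders, giving 2 × (4)! = 48.
Subtracting, 120 − 48 = 72.

72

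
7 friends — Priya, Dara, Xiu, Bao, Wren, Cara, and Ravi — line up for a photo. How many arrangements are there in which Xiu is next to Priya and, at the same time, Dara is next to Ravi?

480

Treat {Xiu,Priya} as one block (2 orders) and {Dara,Ravi} as another (2 orders).
That leaves 5 units to arrange: 2 × 2 × 5! = 4 × 120 = 480.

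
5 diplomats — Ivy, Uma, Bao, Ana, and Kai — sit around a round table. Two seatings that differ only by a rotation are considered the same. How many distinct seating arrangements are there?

Around a circle, 5 distinct people have 5!/5 = (4)! = 24 rotationally distinct seatings.

24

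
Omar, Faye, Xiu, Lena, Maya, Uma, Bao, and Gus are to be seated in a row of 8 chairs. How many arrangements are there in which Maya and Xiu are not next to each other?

30240

Of the 8! = 40320 arrangements, those with Maya and Xiu adjacent number 2 × 7! = 10080 (treat the pair as a block with 2 internal orders).
Complementary counting: 40320 − 10080 = 30240.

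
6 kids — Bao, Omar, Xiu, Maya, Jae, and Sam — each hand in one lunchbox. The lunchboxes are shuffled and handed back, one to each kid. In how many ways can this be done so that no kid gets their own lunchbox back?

265

Let Aᵢ be the assignments in which kid i gets their own lunchbox. We want the size of the complement of A₁∪…∪A_6.
By inclusion–exclusion this is Σ_{j=0}^{6} (−1)^j C(6,j)·(6−j)!.
Computing: 720 − 720 + 360 − 120 + 30 − 6 + 1 = 265.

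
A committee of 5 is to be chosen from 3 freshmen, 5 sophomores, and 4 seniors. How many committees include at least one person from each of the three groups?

Unrestricted: C(12,5) = 792 ways to pick any 5 of the 12.
Selections missing a whole group: no freshmen → C(9,5) = 126; no sophomores → C(7,5) = 21; no seniors → C(8,5) = 56.
Add back selections omitting two groups (i.e. drawn from a single group): C(3,5) + C(5,5) + C(4,5) = 1.
By inclusion–exclusion: 792 − 203 + 1 = 590.

590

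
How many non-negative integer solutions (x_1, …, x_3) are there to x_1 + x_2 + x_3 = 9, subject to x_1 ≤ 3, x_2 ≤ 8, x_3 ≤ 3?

Ignoring the caps, the number of non-negative solutions to x_1+…+x_3 = 9 is C(11,2) = 55.
Subtract solutions that violate a single cap (substitute x_i' = x_i − (cap_i+1)): x_1 ≥ 4 gives C(7,2) = 21; x_2 ≥ 9 gives C(2,2) = 1; x_3 ≥ 4 gives C(7,2) = 21. Together 43.
Add back pairs where two caps are both exceeded: 0 + 3 + 0 = 3.
By inclusion–exclusion the count is 55 − 43 + 3 = 15.

15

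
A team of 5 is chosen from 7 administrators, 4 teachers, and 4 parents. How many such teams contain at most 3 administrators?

Split by how many administrators are chosen (0 through 3).
Sum: C(7,0)·C(8,5) + C(7,1)·C(8,4) + C(7,2)·C(8,3) + C(7,3)·C(8,2) = 56 + 490 + 1176 + 980 = 2702.

2702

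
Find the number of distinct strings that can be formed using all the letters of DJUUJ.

Letter multiplicities in DJUUJ: D×1, J×2, U×2.
The number of distinct arrangements is 5!/(2!·2!) = 120/4 = 30.

30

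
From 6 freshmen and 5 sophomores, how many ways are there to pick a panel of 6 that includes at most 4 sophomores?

Split by how many sophomores are chosen (0 through 4).
Sum: C(5,0)·C(6,6) + C(5,1)·C(6,5) + C(5,2)·C(6,4) + C(5,3)·C(6,3) + C(5,4)·C(6,2) = 1 + 30 + 150 + 200 + 75 = 456.

456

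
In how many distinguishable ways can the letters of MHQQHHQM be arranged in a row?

The 8 letters of MHQQHHQM have repeats: H appearing 3 times, M appearing twice, and Q appearing 3 times.
Dividing 8! = 40320 by 3!·3!·2! = 72 for the repeated letters gives 560.

560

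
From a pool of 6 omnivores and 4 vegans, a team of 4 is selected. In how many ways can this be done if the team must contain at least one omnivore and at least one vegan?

Total 4-person selections from all 10: C(10,4) = 210.
Selections missing a whole group: no omnivores → C(4,4) = 1; no vegans → C(6,4) = 15.
Both groups omitted at once is impossible, so 210 − 16 = 194.

194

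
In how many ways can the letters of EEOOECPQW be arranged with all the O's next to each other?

Treat the 2 copies of O as a single block. The multiset to arrange is then {OO, C, E, E, E, P, Q, W}, 8 items in all.
That gives (8)!/(3!) = 6720 arrangements.

6720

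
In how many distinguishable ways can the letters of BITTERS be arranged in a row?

BITTERS has 7 letters with T appearing twice.
The number of distinct arrangements is 7!/(2!) = 5040/2 = 2520.

2520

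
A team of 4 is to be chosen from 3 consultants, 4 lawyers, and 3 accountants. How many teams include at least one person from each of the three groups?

126

Unrestricted: C(10,4) = 210 ways to pick any 4 of the 10.
Selections missing a whole group: no consultants → C(7,4) = 35; no lawyers → C(6,4) = 15; no accountants → C(7,4) = 35.
Add back selections omitting two groups (i.e. drawn from a single group): C(3,4) + C(4,4) + C(3,4) = 1.
By inclusion–exclusion: 210 − 85 + 1 = 126.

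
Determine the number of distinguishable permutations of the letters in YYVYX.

YYVYX has 5 letters with Y appearing 3 times.
Dividing 5! = 120 by 3! = 6 for the repeated letters gives 20.

20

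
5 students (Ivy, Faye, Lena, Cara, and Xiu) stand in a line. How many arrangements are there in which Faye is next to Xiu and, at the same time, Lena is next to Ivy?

24

Treat {Faye,Xiu} as one block (2 orders) and {Lena,Ivy} as another (2 orders).
That leaves 3 units to arrange: 2 × 2 × 3! = 4 × 6 = 24.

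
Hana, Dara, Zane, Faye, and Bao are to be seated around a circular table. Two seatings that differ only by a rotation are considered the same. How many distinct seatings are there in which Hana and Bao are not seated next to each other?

12

All circular seatings of 5 people number (4)! = 24.
Seatings with Hana beside Bao: treat them as a block with 2 internal orders, giving 2 × (3)! = 12.
Subtracting, 24 − 12 = 12.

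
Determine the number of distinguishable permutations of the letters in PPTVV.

PPTVV has 5 letters with P appearing twice and V appearing twice.
The number of distinct arrangements is 5!/(2!·2!) = 120/4 = 30.

30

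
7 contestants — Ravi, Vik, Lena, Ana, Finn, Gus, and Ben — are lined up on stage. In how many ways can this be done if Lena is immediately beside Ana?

1440

Glue Lena and Ana into one block (2 internal orders), leaving 6 units to arrange in a row.
So the count is 2·(6)! = 1440.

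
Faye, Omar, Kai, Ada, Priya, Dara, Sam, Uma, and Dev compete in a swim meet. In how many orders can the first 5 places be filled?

15120

This is an ordered selection of 5 from 9: P(9,5).
That gives 9 × 8 × 7 × 6 × 5 = 15120.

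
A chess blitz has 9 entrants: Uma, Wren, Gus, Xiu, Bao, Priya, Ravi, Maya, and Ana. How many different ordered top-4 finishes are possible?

3024

There are 9 choices for 1st place, 8 for 2nd, and so on down to 6 for position 4.
That gives 9 × 8 × 7 × 6 = 3024.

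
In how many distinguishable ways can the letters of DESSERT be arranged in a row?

1260

Letter multiplicities in DESSERT: D×1, E×2, R×1, S×2, T×1.
The number of distinct arrangements is 7!/(2!·2!) = 5040/4 = 1260.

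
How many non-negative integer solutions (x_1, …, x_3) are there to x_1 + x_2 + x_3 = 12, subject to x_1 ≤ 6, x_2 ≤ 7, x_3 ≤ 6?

By stars and bars, unrestricted non-negative solutions to x_1+…+x_3 = 12 number C(12+2,2) = 91.
Subtract solutions that violate a single cap (substitute x_i' = x_i − (cap_i+1)): x_1 ≥ 7 gives C(7,2) = 21; x_2 ≥ 8 gives C(6,2) = 15; x_3 ≥ 7 gives C(7,2) = 21. Together 57.
No two caps can be exceeded simultaneously, so the pair terms are all 0.
By inclusion–exclusion the count is 91 − 57 + 0 = 34.

34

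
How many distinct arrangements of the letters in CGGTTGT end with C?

With the last slot taken by C, it remains to arrange the other 6 letters (GGTTGT).
Those 6 letters have G appearing 3 times and T appearing 3 times, giving (6)!/(3!·3!) = 20.

20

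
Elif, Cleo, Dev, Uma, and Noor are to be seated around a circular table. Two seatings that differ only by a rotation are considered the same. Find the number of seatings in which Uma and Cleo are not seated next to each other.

12

All circular seatings of 5 people number (4)! = 24.
Seatings with Uma beside Cleo: treat them as a block with 2 internal orders, giving 2 × (3)! = 12.
Subtracting, 24 − 12 = 12.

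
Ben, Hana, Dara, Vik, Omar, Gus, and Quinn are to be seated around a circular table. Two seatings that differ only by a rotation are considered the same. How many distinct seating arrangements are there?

720

Around a circle, 7 distinct people have 7!/7 = (6)! = 720 rotationally distinct seatings.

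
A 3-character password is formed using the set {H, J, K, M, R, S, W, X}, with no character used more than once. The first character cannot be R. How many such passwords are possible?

The first character has 8−1 = 7 choices (anything except R).
The remaining 2 characters are filled from the other 7 symbols without repetition: 7 × 6 = 42.
Total: 7 × 42 = 294.

294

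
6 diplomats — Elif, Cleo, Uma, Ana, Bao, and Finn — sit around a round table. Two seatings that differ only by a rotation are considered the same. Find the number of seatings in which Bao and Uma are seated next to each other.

48

Treat {Bao, Uma} as one unit (2 internal orders) and seat the resulting 5 units around the table: (4)! circular arrangements.
So 2 × (4)! = 2 × 24 = 48.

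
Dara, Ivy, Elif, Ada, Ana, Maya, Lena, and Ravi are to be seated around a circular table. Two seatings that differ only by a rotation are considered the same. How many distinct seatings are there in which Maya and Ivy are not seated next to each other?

All circular seatings of 8 people number (7)! = 5040.
Those with Maya next to Ivy: fuse the pair into one unit and seat 7 units around a circle — 2·(6)! = 1440.
Subtracting, 5040 − 1440 = 3600.

3600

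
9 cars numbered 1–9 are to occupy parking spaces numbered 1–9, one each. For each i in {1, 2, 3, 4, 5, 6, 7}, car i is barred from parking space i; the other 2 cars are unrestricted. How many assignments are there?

165016

Let Aᵢ (for 1 ≤ i ≤ 7) be the placements that put car i in its forbidden parking space. Any j of these fix j positions, leaving (9−j)! ways to fill the rest, and there are C(7,j) ways to pick which j.
By inclusion–exclusion, the number of valid placements is Σ_{j=0}^{7} (−1)^j C(7,j)·(9−j)!.
Computing: 362880 − 282240 + 105840 − 25200 + 4200 − 504 + 42 − 2 = 165016.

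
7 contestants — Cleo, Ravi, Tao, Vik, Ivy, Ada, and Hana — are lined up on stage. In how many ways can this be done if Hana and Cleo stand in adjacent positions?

Treat {Hana, Cleo} as a single unit. There are 6 units to order, and the pair itself can be ordered 2 ways.
That gives 2 × 6! = 2 × 720 = 1440.

1440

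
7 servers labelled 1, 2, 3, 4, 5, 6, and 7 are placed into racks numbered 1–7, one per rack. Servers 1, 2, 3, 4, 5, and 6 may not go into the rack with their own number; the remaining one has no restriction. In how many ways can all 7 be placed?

Let Aᵢ (for 1 ≤ i ≤ 6) be the placements that put server i in its forbidden rack. Any j of these fix j positions, leaving (7−j)! ways to fill the rest, and there are C(6,j) ways to pick which j.
By inclusion–exclusion, the number of valid placements is Σ_{j=0}^{6} (−1)^j C(6,j)·(7−j)!.
Computing: 5040 − 4320 + 1800 − 480 + 90 − 12 + 1 = 2119.

2119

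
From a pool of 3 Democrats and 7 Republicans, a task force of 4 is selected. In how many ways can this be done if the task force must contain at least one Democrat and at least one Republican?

With no constraint there are C(10,4) = 210 possible selections.
Selections missing a whole group: no Democrats → C(7,4) = 35; no Republicans → C(3,4) = 0.
Both groups omitted at once is impossible, so 210 − 35 = 175.

175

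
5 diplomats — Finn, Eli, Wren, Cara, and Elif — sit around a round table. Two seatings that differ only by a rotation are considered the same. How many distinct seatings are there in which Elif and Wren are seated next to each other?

12

Treat {Elif, Wren} as one unit (2 internal orders) and seat the resulting 4 units around the table: (3)! circular arrangements.
So 2 × (3)! = 2 × 6 = 12.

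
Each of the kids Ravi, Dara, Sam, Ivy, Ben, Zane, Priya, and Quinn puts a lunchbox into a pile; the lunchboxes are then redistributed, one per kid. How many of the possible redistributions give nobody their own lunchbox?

Let Aᵢ be the assignments in which kid i gets their own lunchbox. We want the size of the complement of A₁∪…∪A_8.
By inclusion–exclusion this is Σ_{j=0}^{8} (−1)^j C(8,j)·(8−j)!.
Computing: 40320 − 40320 + 20160 − 6720 + 1680 − 336 + 56 − 8 + 1 = 14833.

14833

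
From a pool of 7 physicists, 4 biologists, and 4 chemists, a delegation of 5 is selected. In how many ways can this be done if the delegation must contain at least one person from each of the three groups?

With no constraint there are C(15,5) = 3003 possible selections.
Subtract selections that omit an entire group: no physicists → C(8,5) = 56; no biologists → C(11,5) = 462; no chemists → C(11,5) = 462.
Add back selections omitting two groups (i.e. drawn from a single group): C(7,5) + C(4,5) + C(4,5) = 21.
By inclusion–exclusion: 3003 − 980 + 21 = 2044.

2044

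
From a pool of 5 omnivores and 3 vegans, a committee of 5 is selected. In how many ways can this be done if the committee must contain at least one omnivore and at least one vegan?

55

Total 5-person selections from all 8: C(8,5) = 56.
Subtract selections that omit an entire group: no omnivores → C(3,5) = 0; no vegans → C(5,5) = 1.
Both groups omitted at once is impossible, so 56 − 1 = 55.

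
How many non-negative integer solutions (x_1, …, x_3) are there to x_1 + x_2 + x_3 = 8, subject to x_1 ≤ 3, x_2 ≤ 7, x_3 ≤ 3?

Ignoring the caps, the number of non-negative solutions to x_1+…+x_3 = 8 is C(10,2) = 45.
Subtract solutions that violate a single cap (substitute x_i' = x_i − (cap_i+1)): x_1 ≥ 4 gives C(6,2) = 15; x_2 ≥ 8 gives C(2,2) = 1; x_3 ≥ 4 gives C(6,2) = 15. Together 31.
Add back pairs where two caps are both exceeded: 0 + 1 + 0 = 1.
By inclusion–exclusion the count is 45 − 31 + 1 = 15.

15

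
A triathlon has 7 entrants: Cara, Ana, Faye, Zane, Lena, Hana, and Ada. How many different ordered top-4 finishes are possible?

840

There are 7 choices for 1st place, 6 for 2nd, and so on down to 4 for position 4.
That gives 7 × 6 × 5 × 4 = 840.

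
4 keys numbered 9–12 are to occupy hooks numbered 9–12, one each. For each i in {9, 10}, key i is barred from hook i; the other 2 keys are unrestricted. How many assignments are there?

Let Aᵢ (for i ∈ {9, 10}) be the placements that put key i in its forbidden hook. Any j of these fix j positions, leaving (4−j)! ways to fill the rest, and there are C(2,j) ways to pick which j.
By inclusion–exclusion, the number of valid placements is Σ_{j=0}^{2} (−1)^j C(2,j)·(4−j)!.
Computing: 24 − 12 + 2 = 14.

14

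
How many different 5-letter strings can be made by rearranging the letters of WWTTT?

Letter multiplicities in WWTTT: T×3, W×2.
The number of distinct arrangements is 5!/(3!·2!) = 120/12 = 10.

10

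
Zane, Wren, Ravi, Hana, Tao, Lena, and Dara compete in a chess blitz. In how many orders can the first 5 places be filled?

This is an ordered selection of 5 from 7: P(7,5).
That gives 7 × 6 × 5 × 4 × 3 = 2520.

2520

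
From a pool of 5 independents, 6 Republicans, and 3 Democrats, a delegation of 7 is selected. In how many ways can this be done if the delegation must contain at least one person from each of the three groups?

3058

Unrestricted: C(14,7) = 3432 ways to pick any 7 of the 14.
Subtract selections that omit an entire group: no independents → C(9,7) = 36; no Republicans → C(8,7) = 8; no Democrats → C(11,7) = 330.
Add back selections omitting two groups (i.e. drawn from a single group): C(5,7) + C(6,7) + C(3,7) = 0.
By inclusion–exclusion: 3432 − 374 + 0 = 3058.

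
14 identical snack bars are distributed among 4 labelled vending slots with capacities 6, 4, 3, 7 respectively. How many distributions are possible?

70

Ignoring the caps, the number of non-negative solutions to x_1+…+x_4 = 14 is C(17,3) = 680.
Subtract solutions that violate a single cap (substitute x_i' = x_i − (cap_i+1)): x_1 ≥ 7 gives C(10,3) = 120; x_2 ≥ 5 gives C(12,3) = 220; x_3 ≥ 4 gives C(13,3) = 286; x_4 ≥ 8 gives C(9,3) = 84. Together 710.
Add back pairs where two caps are both exceeded: 10 + 20 + 0 + 56 + 4 + 10 = 100.
By inclusion–exclusion the count is 680 − 710 + 100 = 70.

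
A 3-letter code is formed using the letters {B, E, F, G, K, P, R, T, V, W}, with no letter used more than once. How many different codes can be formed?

720

This is a permutation of 3 out of 10: P(10,3) = 10!/7!.
10 × 9 × 8 = 720.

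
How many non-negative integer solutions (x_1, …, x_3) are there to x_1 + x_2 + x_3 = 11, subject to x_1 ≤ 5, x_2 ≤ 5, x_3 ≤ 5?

Ignoring the caps, the number of non-negative solutions to x_1+…+x_3 = 11 is C(13,2) = 78.
Subtract solutions that violate a single cap (substitute x_i' = x_i − (cap_i+1)): x_1 ≥ 6 gives C(7,2) = 21; x_2 ≥ 6 gives C(7,2) = 21; x_3 ≥ 6 gives C(7,2) = 21. Together 63.
No two caps can be exceeded simultaneously, so the pair terms are all 0.
By inclusion–exclusion the count is 78 − 63 + 0 = 15.

15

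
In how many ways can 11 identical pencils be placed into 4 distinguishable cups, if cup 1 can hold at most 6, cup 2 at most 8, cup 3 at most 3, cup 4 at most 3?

Without the upper bounds there are C(14,3) = 364 ways to split 11 among 4 cups.
Subtract solutions that violate a single cap (substitute x_i' = x_i − (cap_i+1)): x_1 ≥ 7 gives C(7,3) = 35; x_2 ≥ 9 gives C(5,3) = 10; x_3 ≥ 4 gives C(10,3) = 120; x_4 ≥ 4 gives C(10,3) = 120. Together 285.
Add back pairs where two caps are both exceeded: 0 + 1 + 1 + 0 + 0 + 20 = 22.
By inclusion–exclusion the count is 364 − 285 + 22 = 101.

101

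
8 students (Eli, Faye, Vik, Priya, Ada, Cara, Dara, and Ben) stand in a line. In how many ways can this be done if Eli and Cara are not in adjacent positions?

Of the 8! = 40320 arrangements, those with Eli and Cara adjacent number 2 × 7! = 10080 (treat the pair as a block with 2 internal orders).
So 40320 − 10080 = 30240 arrangements keep them apart.

30240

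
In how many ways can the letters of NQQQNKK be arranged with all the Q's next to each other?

30

Treat the 3 copies of Q as a single block. The multiset to arrange is then {QQQ, K, K, N, N}, 5 items in all.
That gives (5)!/(2!·2!) = 30 arrangements.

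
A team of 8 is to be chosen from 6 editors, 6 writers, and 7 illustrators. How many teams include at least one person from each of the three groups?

Total 8-person selections from all 19: C(19,8) = 75582.
Subtract selections that omit an entire group: no editors → C(13,8) = 1287; no writers → C(13,8) = 1287; no illustrators → C(12,8) = 495.
Add back selections omitting two groups (i.e. drawn from a single group): C(6,8) + C(6,8) + C(7,8) = 0.
By inclusion–exclusion: 75582 − 3069 + 0 = 72513.

72513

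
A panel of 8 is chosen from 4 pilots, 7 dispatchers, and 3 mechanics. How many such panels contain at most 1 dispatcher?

7

Split by how many dispatchers are chosen (0 through 1).
Sum: C(7,0)·C(7,8) + C(7,1)·C(7,7) = 0 + 7 = 7.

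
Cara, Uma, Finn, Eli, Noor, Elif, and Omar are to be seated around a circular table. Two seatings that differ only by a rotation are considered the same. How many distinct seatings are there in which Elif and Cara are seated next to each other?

240

Glue Elif and Cara into a block (2 internal orders). Seating 6 units around a circle gives (5)! arrangements.
So 2 × (5)! = 2 × 120 = 240.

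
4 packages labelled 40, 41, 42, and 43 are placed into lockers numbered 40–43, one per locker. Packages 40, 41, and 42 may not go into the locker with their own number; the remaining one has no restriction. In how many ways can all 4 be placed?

11

Let Aᵢ (for i ∈ {40, 41, 42}) be the placements that put package i in its forbidden locker. Any j of these fix j positions, leaving (4−j)! ways to fill the rest, and there are C(3,j) ways to pick which j.
By inclusion–exclusion, the number of valid placements is Σ_{j=0}^{3} (−1)^j C(3,j)·(4−j)!.
Computing: 24 − 18 + 6 − 1 = 11.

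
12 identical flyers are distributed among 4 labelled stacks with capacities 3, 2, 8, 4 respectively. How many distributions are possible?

41

Ignoring the caps, the number of non-negative solutions to x_1+…+x_4 = 12 is C(15,3) = 455.
Subtract solutions that violate a single cap (substitute x_i' = x_i − (cap_i+1)): x_1 ≥ 4 gives C(11,3) = 165; x_2 ≥ 3 gives C(12,3) = 220; x_3 ≥ 9 gives C(6,3) = 20; x_4 ≥ 5 gives C(10,3) = 120. Together 525.
Add back pairs where two caps are both exceeded: 56 + 0 + 20 + 1 + 35 + 0 = 112.
Subtract triples: 0 + 1 + 0 + 0 = 1.
By inclusion–exclusion the count is 455 − 525 + 112 − 1 = 41.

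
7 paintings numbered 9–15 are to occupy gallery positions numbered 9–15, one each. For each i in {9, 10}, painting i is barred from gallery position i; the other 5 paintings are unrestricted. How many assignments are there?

3720

Let Aᵢ (for i ∈ {9, 10}) be the placements that put painting i in its forbidden gallery position. Any j of these fix j positions, leaving (7−j)! ways to fill the rest, and there are C(2,j) ways to pick which j.
By inclusion–exclusion, the number of valid placements is Σ_{j=0}^{2} (−1)^j C(2,j)·(7−j)!.
Computing: 5040 − 1440 + 120 = 3720.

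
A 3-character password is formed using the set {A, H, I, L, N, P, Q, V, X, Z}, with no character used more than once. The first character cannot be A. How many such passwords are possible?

The first character has 10−1 = 9 choices (anything except A).
The remaining 2 characters are filled from the other 9 symbols without repetition: 9 × 8 = 72.
Total: 9 × 72 = 648.

648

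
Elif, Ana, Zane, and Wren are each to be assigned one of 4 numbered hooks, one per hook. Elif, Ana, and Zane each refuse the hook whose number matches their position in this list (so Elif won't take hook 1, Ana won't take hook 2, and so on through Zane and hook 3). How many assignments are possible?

Let Aᵢ (for i ∈ {1, 2, 3}) be the placements that put person i in their forbidden hook. Any j of these fix j positions, leaving (4−j)! ways to fill the rest, and there are C(3,j) ways to pick which j.
By inclusion–exclusion, the number of valid placements is Σ_{j=0}^{3} (−1)^j C(3,j)·(4−j)!.
Computing: 24 − 18 + 6 − 1 = 11.

11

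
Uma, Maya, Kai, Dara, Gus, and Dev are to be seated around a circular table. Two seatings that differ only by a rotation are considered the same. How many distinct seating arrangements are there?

Seat Uma anywhere (absorbing the rotational symmetry), then permute the other 5: (5)! = 120.

120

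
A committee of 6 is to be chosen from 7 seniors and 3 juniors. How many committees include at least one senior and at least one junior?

203

With no constraint there are C(10,6) = 210 possible selections.
Selections missing a whole group: no seniors → C(3,6) = 0; no juniors → C(7,6) = 7.
Both groups omitted at once is impossible, so 210 − 7 = 203.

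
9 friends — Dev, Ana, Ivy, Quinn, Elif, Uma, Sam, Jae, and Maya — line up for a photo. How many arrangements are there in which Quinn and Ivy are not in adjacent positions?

282240

Of the 9! = 362880 arrangements, those with Quinn and Ivy adjacent number 2 × 8! = 80640 (treat the pair as a block with 2 internal orders).
So 362880 − 80640 = 282240 arrangements keep them apart.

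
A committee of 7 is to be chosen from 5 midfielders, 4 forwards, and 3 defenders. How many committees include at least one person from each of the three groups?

Unrestricted: C(12,7) = 792 ways to pick any 7 of the 12.
Selections missing a whole group: no midfielders → C(7,7) = 1; no forwards → C(8,7) = 8; no defenders → C(9,7) = 36.
Add back selections omitting two groups (i.e. drawn from a single group): C(5,7) + C(4,7) + C(3,7) = 0.
By inclusion–exclusion: 792 − 45 + 0 = 747.

747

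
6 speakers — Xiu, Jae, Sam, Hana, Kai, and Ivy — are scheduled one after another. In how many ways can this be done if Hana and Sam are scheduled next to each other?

240

Treat {Hana, Sam} as a single unit. There are 5 units to order, and the pair itself can be ordered 2 ways.
That gives 2 × 5! = 2 × 120 = 240.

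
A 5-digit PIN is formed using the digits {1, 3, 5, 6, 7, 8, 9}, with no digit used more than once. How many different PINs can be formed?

2520

Choose and order 5 of the 7 symbols: the first digit has 7 options, the next 6, and so on down to 3.
That product is 7 × 6 × 5 × 4 × 3 = 2520.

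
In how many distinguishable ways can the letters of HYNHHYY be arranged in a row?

Letter multiplicities in HYNHHYY: H×3, N×1, Y×3.
Dividing 7! = 5040 by 3!·3! = 36 for the repeated letters gives 140.

140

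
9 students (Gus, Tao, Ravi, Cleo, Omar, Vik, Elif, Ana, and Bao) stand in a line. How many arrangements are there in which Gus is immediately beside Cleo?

80640

Glue Gus and Cleo into one block (2 internal orders), leaving 8 units to arrange in a row.
That gives 2 × 8! = 2 × 40320 = 80640.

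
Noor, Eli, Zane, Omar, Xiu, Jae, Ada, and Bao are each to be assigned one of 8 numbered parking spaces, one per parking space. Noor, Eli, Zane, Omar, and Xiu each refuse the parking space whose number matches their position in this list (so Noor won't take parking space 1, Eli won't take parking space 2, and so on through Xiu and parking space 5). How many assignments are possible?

21234

Let Aᵢ (for 1 ≤ i ≤ 5) be the placements that put person i in their forbidden parking space. Any j of these fix j positions, leaving (8−j)! ways to fill the rest, and there are C(5,j) ways to pick which j.
By inclusion–exclusion, the number of valid placements is Σ_{j=0}^{5} (−1)^j C(5,j)·(8−j)!.
Computing: 40320 − 25200 + 7200 − 1200 + 120 − 6 = 21234.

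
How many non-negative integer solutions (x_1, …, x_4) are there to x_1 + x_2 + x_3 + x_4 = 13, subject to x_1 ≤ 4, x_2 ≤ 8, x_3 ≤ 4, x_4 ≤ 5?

115

Without the upper bounds there are C(16,3) = 560 ways to split 13 among 4 variables.
Subtract solutions that violate a single cap (substitute x_i' = x_i − (cap_i+1)): x_1 ≥ 5 gives C(11,3) = 165; x_2 ≥ 9 gives C(7,3) = 35; x_3 ≥ 5 gives C(11,3) = 165; x_4 ≥ 6 gives C(10,3) = 120. Together 485.
Add back pairs where two caps are both exceeded: 0 + 20 + 10 + 0 + 0 + 10 = 40.
By inclusion–exclusion the count is 560 − 485 + 40 = 115.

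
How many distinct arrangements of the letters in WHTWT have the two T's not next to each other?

18

There are 5!/(2!·2!) = 30 arrangements of WHTWT in total.
Arrangements with the T's together: treat TT as one letter, giving (4)!/(2!) = 12.
Hence 30 − 12 = 18.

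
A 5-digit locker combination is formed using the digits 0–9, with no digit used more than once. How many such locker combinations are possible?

30240

With no repetition, fill the 5 digits in order: 10 choices, then 9, down to 6.
10 × 9 × 8 × 7 × 6 = 30240.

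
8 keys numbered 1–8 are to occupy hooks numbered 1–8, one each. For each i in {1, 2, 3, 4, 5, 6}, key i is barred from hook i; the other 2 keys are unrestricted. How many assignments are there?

Let Aᵢ (for 1 ≤ i ≤ 6) be the placements that put key i in its forbidden hook. Any j of these fix j positions, leaving (8−j)! ways to fill the rest, and there are C(6,j) ways to pick which j.
By inclusion–exclusion, the number of valid placements is Σ_{j=0}^{6} (−1)^j C(6,j)·(8−j)!.
Computing: 40320 − 30240 + 10800 − 2400 + 360 − 36 + 2 = 18806.

18806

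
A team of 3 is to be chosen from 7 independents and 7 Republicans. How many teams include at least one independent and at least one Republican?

Total 3-person selections from all 14: C(14,3) = 364.
Subtract selections that omit an entire group: no independents → C(7,3) = 35; no Republicans → C(7,3) = 35.
Both groups omitted at once is impossible, so 364 − 70 = 294.

294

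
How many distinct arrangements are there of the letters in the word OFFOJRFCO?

Letter multiplicities in OFFOJRFCO: C×1, F×3, J×1, O×3, R×1.
So there are 9! / (3!·3!) = 10080 distinguishable arrangements.

10080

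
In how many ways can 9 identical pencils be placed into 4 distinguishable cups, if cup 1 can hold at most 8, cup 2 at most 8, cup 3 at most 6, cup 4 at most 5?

Ignoring the caps, the number of non-negative solutions to x_1+…+x_4 = 9 is C(12,3) = 220.
Subtract solutions that violate a single cap (substitute x_i' = x_i − (cap_i+1)): x_1 ≥ 9 gives C(3,3) = 1; x_2 ≥ 9 gives C(3,3) = 1; x_3 ≥ 7 gives C(5,3) = 10; x_4 ≥ 6 gives C(6,3) = 20. Together 32.
No two caps can be exceeded simultaneously, so the pair terms are all 0.
By inclusion–exclusion the count is 220 − 32 + 0 = 188.

188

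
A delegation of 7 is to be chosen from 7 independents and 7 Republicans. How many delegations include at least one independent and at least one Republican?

Unrestricted: C(14,7) = 3432 ways to pick any 7 of the 14.
Selections missing a whole group: no independents → C(7,7) = 1; no Republicans → C(7,7) = 1.
Both groups omitted at once is impossible, so 3432 − 2 = 3430.

3430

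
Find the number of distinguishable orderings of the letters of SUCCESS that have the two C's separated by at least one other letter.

300

Total arrangements of SUCCESS: 7!/(3!·2!) = 420.
Arrangements with the C's together: treat CC as one letter, giving (6)!/(3!) = 120.
Hence 420 − 120 = 300.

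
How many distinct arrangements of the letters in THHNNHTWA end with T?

Fix T in the last position and arrange the remaining 8 letters.
Those 8 letters have H appearing 3 times and N appearing twice, giving (8)!/(3!·2!) = 3360.

3360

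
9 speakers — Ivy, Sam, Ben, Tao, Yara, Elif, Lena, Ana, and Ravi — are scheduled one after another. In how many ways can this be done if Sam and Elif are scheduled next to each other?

Treat {Sam, Elif} as a single unit. There are 8 units to order, and the pair itself can be ordered 2 ways.
So the count is 2·(8)! = 80640.

80640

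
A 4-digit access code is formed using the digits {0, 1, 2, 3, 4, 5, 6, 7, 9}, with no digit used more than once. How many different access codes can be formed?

Choose and order 4 of the 9 symbols: the first digit has 9 options, the next 8, then 7, 6.
9 × 8 × 7 × 6 = 3024.

3024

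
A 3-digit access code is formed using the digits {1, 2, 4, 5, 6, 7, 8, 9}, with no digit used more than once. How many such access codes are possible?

336

With no repetition, fill the 3 digits in order: 8 choices, then 7, down to 6.
8 × 7 × 6 = 336.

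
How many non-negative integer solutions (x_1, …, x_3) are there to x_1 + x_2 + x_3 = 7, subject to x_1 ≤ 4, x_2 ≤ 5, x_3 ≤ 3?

Without the upper bounds there are C(9,2) = 36 ways to split 7 among 3 variables.
Subtract solutions that violate a single cap (substitute x_i' = x_i − (cap_i+1)): x_1 ≥ 5 gives C(4,2) = 6; x_2 ≥ 6 gives C(3,2) = 3; x_3 ≥ 4 gives C(5,2) = 10. Together 19.
No two caps can be exceeded simultaneously, so the pair terms are all 0.
By inclusion–exclusion the count is 36 − 19 + 0 = 17.

17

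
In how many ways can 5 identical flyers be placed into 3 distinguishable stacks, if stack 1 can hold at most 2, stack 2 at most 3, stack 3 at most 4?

Without the upper bounds there are C(7,2) = 21 ways to split 5 among 3 stacks.
Subtract solutions that violate a single cap (substitute x_i' = x_i − (cap_i+1)): x_1 ≥ 3 gives C(4,2) = 6; x_2 ≥ 4 gives C(3,2) = 3; x_3 ≥ 5 gives C(2,2) = 1. Together 10.
No two caps can be exceeded simultaneously, so the pair terms are all 0.
By inclusion–exclusion the count is 21 − 10 + 0 = 11.

11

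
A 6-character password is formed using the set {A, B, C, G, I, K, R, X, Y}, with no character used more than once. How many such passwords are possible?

With no repetition, fill the 6 characters in order: 9 choices, then 8, down to 4.
9 × 8 × 7 × 6 × 5 × 4 = 60480.

60480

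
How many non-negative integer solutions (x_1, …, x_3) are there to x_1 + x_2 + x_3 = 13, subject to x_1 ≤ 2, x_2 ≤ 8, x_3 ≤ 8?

Without the upper bounds there are C(15,2) = 105 ways to split 13 among 3 variables.
Subtract solutions that violate a single cap (substitute x_i' = x_i − (cap_i+1)): x_1 ≥ 3 gives C(12,2) = 66; x_2 ≥ 9 gives C(6,2) = 15; x_3 ≥ 9 gives C(6,2) = 15. Together 96.
Add back pairs where two caps are both exceeded: 3 + 3 + 0 = 6.
By inclusion–exclusion the count is 105 − 96 + 6 = 15.

15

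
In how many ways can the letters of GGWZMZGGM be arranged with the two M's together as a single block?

Treat the 2 copies of M as a single block. The multiset to arrange is then {MM, G, G, G, G, W, Z, Z}, 8 items in all.
That gives (8)!/(4!·2!) = 840 arrangements.

840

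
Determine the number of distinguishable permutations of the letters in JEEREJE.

The 7 letters of JEEREJE have repeats: E appearing 4 times and J appearing twice.
Dividing 7! = 5040 by 4!·2! = 48 for the repeated letters gives 105.

105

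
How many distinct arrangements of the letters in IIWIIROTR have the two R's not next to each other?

There are 9!/(4!·2!) = 7560 arrangements of IIWIIROTR in total.
If the two R's are adjacent, glue them into one block, leaving 8 items to arrange: (8)!/(4!) = 1680 ways.
Subtracting, 7560 − 1680 = 5880 arrangements keep the R's apart.

5880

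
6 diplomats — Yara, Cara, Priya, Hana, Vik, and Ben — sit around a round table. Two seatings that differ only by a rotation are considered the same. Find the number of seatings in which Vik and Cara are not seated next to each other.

72

Without the restriction there are (5)! = 120 seatings.
Those with Vik next to Cara: fuse the pair into one unit and seat 5 units around a circle — 2·(4)! = 48.
Subtracting, 120 − 48 = 72.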